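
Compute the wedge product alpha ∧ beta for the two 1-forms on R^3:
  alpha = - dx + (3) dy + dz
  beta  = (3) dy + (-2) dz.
alpha ∧ beta = (-3) dx ∧ dy + (2) dx ∧ dz + (-9) dy ∧ dz

Distribute the wedge, using dx_i ∧ dx_j = -dx_j ∧ dx_i and dx_i ∧ dx_i = 0. For each pair (i, j) with i < j, the coefficient of dx_i ∧ dx_j in alpha ∧ beta is (alpha_i * beta_j - alpha_j * beta_i). Collecting: alpha ∧ beta = (-3) dx ∧ dy + (2) dx ∧ dz + (-9) dy ∧ dz.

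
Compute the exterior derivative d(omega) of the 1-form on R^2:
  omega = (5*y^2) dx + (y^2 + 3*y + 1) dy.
d(omega) = (-10*y) dx ∧ dy

For a 1-form omega = sum_i f_i dx_i, the exterior derivative is
  d(omega) = sum_{i < j} (∂f_j/∂x_i - ∂f_i/∂x_j) dx_i ∧ dx_j.
  coefficient of dx ∧ dy: ∂f_2/∂x - ∂f_1/∂y = ∂(y^2 + 3*y + 1)/∂x - ∂(5*y^2)/∂y = -10*y
Assembling: d(omega) = (-10*y) dx ∧ dy.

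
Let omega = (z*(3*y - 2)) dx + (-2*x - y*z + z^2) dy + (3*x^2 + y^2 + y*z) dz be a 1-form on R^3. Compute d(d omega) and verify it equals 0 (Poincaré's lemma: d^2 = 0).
d(d omega) = 0

Step 1: d omega = sum_{i<j} (∂f_j/∂x_i - ∂f_i/∂x_j) dx_i ∧ dx_j:
  coeff of dx ∧ dy: -3*z - 2
  coeff of dx ∧ dz: 6*x - 3*y + 2
  coeff of dy ∧ dz: 3*y - z
Step 2: Apply d again to each 2-form coefficient. The only possible 3-form in R^3 is dx ∧ dy ∧ dz, with coefficient
  ∂(coeff of dy∧dz)/∂x - ∂(coeff of dx∧dz)/∂y + ∂(coeff of dx∧dy)/∂z
  = ∂/∂x (3*y - z) - ∂/∂y (6*x - 3*y + 2) + ∂/∂z (-3*z - 2).
Each of these terms simplifies to sums of mixed partials that cancel in pairs. The result is 0 (by equality of mixed partials for smooth functions — Schwarz / Clairaut).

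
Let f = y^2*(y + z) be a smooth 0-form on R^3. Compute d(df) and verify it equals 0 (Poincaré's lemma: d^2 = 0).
d(df) = 0

Step 1: df = sum_i (∂f/∂x_i) dx_i = (0) dx + (y*(3*y + 2*z)) dy + (y^2) dz.
Step 2: Apply d again. Using the 1-form formula, the coefficient of dx ∧ dy in d(df) is ∂^2 f/∂x ∂y - ∂^2 f/∂y ∂x = (0) - (0) = 0 (equality of mixed partials for smooth f).
Similarly for dx ∧ dz and dy ∧ dz — all coefficients vanish. So d(df) = 0.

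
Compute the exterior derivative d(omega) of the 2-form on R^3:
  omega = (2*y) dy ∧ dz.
d(omega) = 0

For a 2-form omega = sum_{i<j} g_{ij} dx_i ∧ dx_j, the exterior derivative is
  d(omega) = sum_{i<j} d(g_{ij}) ∧ dx_i ∧ dx_j = sum_{i<j, k} (∂g_{ij}/∂x_k) dx_k ∧ dx_i ∧ dx_j.
Expand each term, using dx_k ∧ dx_i ∧ dx_j = sgn(permutation) dx_{(a)} ∧ dx_{(b)} ∧ dx_{(c)} with (a < b < c) sorted:

Collecting like 3-forms: d(omega) = 0.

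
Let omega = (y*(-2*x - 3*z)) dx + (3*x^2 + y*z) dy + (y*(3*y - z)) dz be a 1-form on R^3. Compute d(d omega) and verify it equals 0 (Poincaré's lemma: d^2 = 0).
d(d omega) = 0

Step 1: d omega = sum_{i<j} (∂f_j/∂x_i - ∂f_i/∂x_j) dx_i ∧ dx_j:
  coeff of dx ∧ dy: 8*x + 3*z
  coeff of dx ∧ dz: 3*y
  coeff of dy ∧ dz: 5*y - z
Step 2: Apply d again to each 2-form coefficient. The only possible 3-form in R^3 is dx ∧ dy ∧ dz, with coefficient
  ∂(coeff of dy∧dz)/∂x - ∂(coeff of dx∧dz)/∂y + ∂(coeff of dx∧dy)/∂z
  = ∂/∂x (5*y - z) - ∂/∂y (3*y) + ∂/∂z (8*x + 3*z).
Each of these terms simplifies to sums of mixed partials that cancel in pairs. The result is 0 (by equality of mixed partials for smooth functions — Schwarz / Clairaut).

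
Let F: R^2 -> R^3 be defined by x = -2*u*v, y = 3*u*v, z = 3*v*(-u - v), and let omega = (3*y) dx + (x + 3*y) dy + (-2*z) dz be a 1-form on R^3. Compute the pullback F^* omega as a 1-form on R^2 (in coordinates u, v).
F^* omega = (v^2*(-15*u - 18*v)) du + (3*v*(-5*u^2 - 18*u*v - 12*v^2)) dv

Using F^*(f dg) = (f ∘ F) d(g ∘ F), substitute each coordinate x_i by F_i(u, v) in f_i, and replace dx_i by d F_i = (∂F_i/∂u) du + (∂F_i/∂v) dv.
  For the x component: f_1(F) = 9*u*v; d F_1 = (-2*v) du + (-2*u) dv
  For the y component: f_2(F) = 7*u*v; d F_2 = (3*v) du + (3*u) dv
  For the z component: f_3(F) = 6*v*(u + v); d F_3 = (-3*v) du + (-3*u - 6*v) dv
Combining and collecting du, dv coefficients:
  coeff of du: v^2*(-15*u - 18*v)
  coeff of dv: 3*v*(-5*u^2 - 18*u*v - 12*v^2)
F^* omega = (v^2*(-15*u - 18*v)) du + (3*v*(-5*u^2 - 18*u*v - 12*v^2)) dv.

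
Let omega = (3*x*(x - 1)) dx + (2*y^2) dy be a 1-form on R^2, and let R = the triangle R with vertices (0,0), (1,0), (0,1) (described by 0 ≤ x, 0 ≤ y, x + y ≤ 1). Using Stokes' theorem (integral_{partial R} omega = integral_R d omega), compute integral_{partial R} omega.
integral_(partial R) omega = 0

Stokes: integral_partial_R omega = integral_R d omega with d omega = (∂Q/∂x - ∂P/∂y) dx ∧ dy.
  ∂Q/∂x = 0
  ∂P/∂y = 0
  integrand = ∂Q/∂x - ∂P/∂y = 0.
Integrating over R: integral_0^1 integral_0^{1-x} (0) dy dx = 0.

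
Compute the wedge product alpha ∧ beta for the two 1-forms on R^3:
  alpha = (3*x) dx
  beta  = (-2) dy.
alpha ∧ beta = (-6*x) dx ∧ dy

Distribute the wedge, using dx_i ∧ dx_j = -dx_j ∧ dx_i and dx_i ∧ dx_i = 0. For each pair (i, j) with i < j, the coefficient of dx_i ∧ dx_j in alpha ∧ beta is (alpha_i * beta_j - alpha_j * beta_i). Collecting: alpha ∧ beta = (-6*x) dx ∧ dy.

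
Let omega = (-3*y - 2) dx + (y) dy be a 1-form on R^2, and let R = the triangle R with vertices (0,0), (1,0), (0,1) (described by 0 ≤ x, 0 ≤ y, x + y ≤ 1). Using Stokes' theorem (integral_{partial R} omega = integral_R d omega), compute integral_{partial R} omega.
integral_(partial R) omega = 3/2

Stokes: integral_partial_R omega = integral_R d omega with d omega = (∂Q/∂x - ∂P/∂y) dx ∧ dy.
  ∂Q/∂x = 0
  ∂P/∂y = -3
  integrand = ∂Q/∂x - ∂P/∂y = 3.
Integrating over R: integral_0^1 integral_0^{1-x} (3) dy dx = 3/2.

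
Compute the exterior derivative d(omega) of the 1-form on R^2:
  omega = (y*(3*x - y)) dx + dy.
d(omega) = (-3*x + 2*y) dx ∧ dy

For a 1-form omega = sum_i f_i dx_i, the exterior derivative is
  d(omega) = sum_{i < j} (∂f_j/∂x_i - ∂f_i/∂x_j) dx_i ∧ dx_j.
  coefficient of dx ∧ dy: ∂f_2/∂x - ∂f_1/∂y = ∂(1)/∂x - ∂(y*(3*x - y))/∂y = -3*x + 2*y
Assembling: d(omega) = (-3*x + 2*y) dx ∧ dy.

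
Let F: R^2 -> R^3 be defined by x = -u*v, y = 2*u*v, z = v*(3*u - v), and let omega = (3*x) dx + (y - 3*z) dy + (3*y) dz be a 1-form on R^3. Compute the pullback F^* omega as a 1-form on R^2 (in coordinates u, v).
F^* omega = (v^2*(7*u + 6*v)) du + (u*v*(7*u - 6*v)) dv

Using F^*(f dg) = (f ∘ F) d(g ∘ F), substitute each coordinate x_i by F_i(u, v) in f_i, and replace dx_i by d F_i = (∂F_i/∂u) du + (∂F_i/∂v) dv.
  For the x component: f_1(F) = -3*u*v; d F_1 = (-v) du + (-u) dv
  For the y component: f_2(F) = v*(-7*u + 3*v); d F_2 = (2*v) du + (2*u) dv
  For the z component: f_3(F) = 6*u*v; d F_3 = (3*v) du + (3*u - 2*v) dv
Combining and collecting du, dv coefficients:
  coeff of du: v^2*(7*u + 6*v)
  coeff of dv: u*v*(7*u - 6*v)
F^* omega = (v^2*(7*u + 6*v)) du + (u*v*(7*u - 6*v)) dv.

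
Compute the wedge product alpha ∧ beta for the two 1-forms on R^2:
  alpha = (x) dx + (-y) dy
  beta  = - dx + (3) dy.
alpha ∧ beta = (3*x - y) dx ∧ dy

Distribute the wedge, using dx_i ∧ dx_j = -dx_j ∧ dx_i and dx_i ∧ dx_i = 0. For each pair (i, j) with i < j, the coefficient of dx_i ∧ dx_j in alpha ∧ beta is (alpha_i * beta_j - alpha_j * beta_i). Collecting: alpha ∧ beta = (3*x - y) dx ∧ dy.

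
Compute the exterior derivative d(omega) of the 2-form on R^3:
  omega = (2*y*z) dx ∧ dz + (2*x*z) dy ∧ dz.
d(omega) = 0

For a 2-form omega = sum_{i<j} g_{ij} dx_i ∧ dx_j, the exterior derivative is
  d(omega) = sum_{i<j} d(g_{ij}) ∧ dx_i ∧ dx_j = sum_{i<j, k} (∂g_{ij}/∂x_k) dx_k ∧ dx_i ∧ dx_j.
Expand each term, using dx_k ∧ dx_i ∧ dx_j = sgn(permutation) dx_{(a)} ∧ dx_{(b)} ∧ dx_{(c)} with (a < b < c) sorted:
  d(2*y*z) includes (∂/∂y)(2*y*z) dy = (2*z) dy, which multiplied by dx ∧ dz gives (-2*z) dx ∧ dy ∧ dz
  d(2*x*z) includes (∂/∂x)(2*x*z) dx = (2*z) dx, which multiplied by dy ∧ dz gives (2*z) dx ∧ dy ∧ dz
Collecting like 3-forms: d(omega) = 0.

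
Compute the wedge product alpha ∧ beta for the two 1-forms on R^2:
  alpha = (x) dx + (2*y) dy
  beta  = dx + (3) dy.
alpha ∧ beta = (3*x - 2*y) dx ∧ dy

Distribute the wedge, using dx_i ∧ dx_j = -dx_j ∧ dx_i and dx_i ∧ dx_i = 0. For each pair (i, j) with i < j, the coefficient of dx_i ∧ dx_j in alpha ∧ beta is (alpha_i * beta_j - alpha_j * beta_i). Collecting: alpha ∧ beta = (3*x - 2*y) dx ∧ dy.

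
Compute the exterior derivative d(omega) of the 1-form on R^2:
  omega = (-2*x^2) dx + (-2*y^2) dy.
d(omega) = 0

For a 1-form omega = sum_i f_i dx_i, the exterior derivative is
  d(omega) = sum_{i < j} (∂f_j/∂x_i - ∂f_i/∂x_j) dx_i ∧ dx_j.

Assembling: d(omega) = 0.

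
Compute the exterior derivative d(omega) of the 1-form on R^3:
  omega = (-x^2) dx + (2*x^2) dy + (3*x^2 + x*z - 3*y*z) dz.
d(omega) = (4*x) dx ∧ dy + (6*x + z) dx ∧ dz + (-3*z) dy ∧ dz

For a 1-form omega = sum_i f_i dx_i, the exterior derivative is
  d(omega) = sum_{i < j} (∂f_j/∂x_i - ∂f_i/∂x_j) dx_i ∧ dx_j.
  coefficient of dx ∧ dy: ∂f_2/∂x - ∂f_1/∂y = ∂(2*x^2)/∂x - ∂(-x^2)/∂y = 4*x
  coefficient of dx ∧ dz: ∂f_3/∂x - ∂f_1/∂z = ∂(3*x^2 + x*z - 3*y*z)/∂x - ∂(-x^2)/∂z = 6*x + z
  coefficient of dy ∧ dz: ∂f_3/∂y - ∂f_2/∂z = ∂(3*x^2 + x*z - 3*y*z)/∂y - ∂(2*x^2)/∂z = -3*z
Assembling: d(omega) = (4*x) dx ∧ dy + (6*x + z) dx ∧ dz + (-3*z) dy ∧ dz.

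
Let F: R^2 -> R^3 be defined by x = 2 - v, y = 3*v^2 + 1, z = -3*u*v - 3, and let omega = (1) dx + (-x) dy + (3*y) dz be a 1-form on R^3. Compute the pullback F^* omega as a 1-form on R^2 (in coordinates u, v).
F^* omega = (-27*v^3 - 9*v) du + (-27*u*v^2 - 9*u + 6*v^2 - 12*v - 1) dv

Using F^*(f dg) = (f ∘ F) d(g ∘ F), substitute each coordinate x_i by F_i(u, v) in f_i, and replace dx_i by d F_i = (∂F_i/∂u) du + (∂F_i/∂v) dv.
  For the x component: f_1(F) = 1; d F_1 = (0) du + (-1) dv
  For the y component: f_2(F) = v - 2; d F_2 = (0) du + (6*v) dv
  For the z component: f_3(F) = 9*v^2 + 3; d F_3 = (-3*v) du + (-3*u) dv
Combining and collecting du, dv coefficients:
  coeff of du: -27*v^3 - 9*v
  coeff of dv: -27*u*v^2 - 9*u + 6*v^2 - 12*v - 1
F^* omega = (-27*v^3 - 9*v) du + (-27*u*v^2 - 9*u + 6*v^2 - 12*v - 1) dv.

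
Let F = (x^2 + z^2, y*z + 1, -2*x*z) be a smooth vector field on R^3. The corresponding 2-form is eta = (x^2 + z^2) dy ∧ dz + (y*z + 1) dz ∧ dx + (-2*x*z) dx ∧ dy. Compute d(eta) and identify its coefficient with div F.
d(eta) = (z) dx ∧ dy ∧ dz; div F = z

For a 2-form in R^3 of the form above, applying d gives a 3-form with coefficient ∂P/∂x + ∂Q/∂y + ∂R/∂z:
  ∂P/∂x = 2*x
  ∂Q/∂y = z
  ∂R/∂z = -2*x
Sum = z, which is exactly div F.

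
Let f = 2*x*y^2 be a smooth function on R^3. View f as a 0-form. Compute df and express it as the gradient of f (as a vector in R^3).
df = (2*y^2) dx + (4*x*y) dy + (0) dz; grad f = (2*y^2, 4*x*y, 0)

For a 0-form f, d f = (∂f/∂x) dx + (∂f/∂y) dy + (∂f/∂z) dz. The components of the vector representation are exactly the entries of grad f in Cartesian coordinates:
  ∂f/∂x = 2*y^2
  ∂f/∂y = 4*x*y
  ∂f/∂z = 0.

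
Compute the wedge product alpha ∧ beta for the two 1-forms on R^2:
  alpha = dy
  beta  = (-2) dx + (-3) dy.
alpha ∧ beta = (2) dx ∧ dy

Distribute the wedge, using dx_i ∧ dx_j = -dx_j ∧ dx_i and dx_i ∧ dx_i = 0. For each pair (i, j) with i < j, the coefficient of dx_i ∧ dx_j in alpha ∧ beta is (alpha_i * beta_j - alpha_j * beta_i). Collecting: alpha ∧ beta = (2) dx ∧ dy.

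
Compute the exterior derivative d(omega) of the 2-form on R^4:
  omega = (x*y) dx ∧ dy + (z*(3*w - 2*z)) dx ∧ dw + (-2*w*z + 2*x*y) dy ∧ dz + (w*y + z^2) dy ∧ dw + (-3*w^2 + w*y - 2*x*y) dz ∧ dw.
d(omega) = (-3*w - 2*y + 4*z) dx ∧ dz ∧ dw + (2*y) dx ∧ dy ∧ dz + (w - 2*x - 4*z) dy ∧ dz ∧ dw

For a 2-form omega = sum_{i<j} g_{ij} dx_i ∧ dx_j, the exterior derivative is
  d(omega) = sum_{i<j} d(g_{ij}) ∧ dx_i ∧ dx_j = sum_{i<j, k} (∂g_{ij}/∂x_k) dx_k ∧ dx_i ∧ dx_j.
Expand each term, using dx_k ∧ dx_i ∧ dx_j = sgn(permutation) dx_{(a)} ∧ dx_{(b)} ∧ dx_{(c)} with (a < b < c) sorted:
  d(z*(3*w - 2*z)) includes (∂/∂z)(z*(3*w - 2*z)) dz = (3*w - 4*z) dz, which multiplied by dx ∧ dw gives (-3*w + 4*z) dx ∧ dz ∧ dw
  d(-2*w*z + 2*x*y) includes (∂/∂x)(-2*w*z + 2*x*y) dx = (2*y) dx, which multiplied by dy ∧ dz gives (2*y) dx ∧ dy ∧ dz
  d(-2*w*z + 2*x*y) includes (∂/∂w)(-2*w*z + 2*x*y) dw = (-2*z) dw, which multiplied by dy ∧ dz gives (-2*z) dy ∧ dz ∧ dw
  d(w*y + z^2) includes (∂/∂z)(w*y + z^2) dz = (2*z) dz, which multiplied by dy ∧ dw gives (-2*z) dy ∧ dz ∧ dw
  d(-3*w^2 + w*y - 2*x*y) includes (∂/∂x)(-3*w^2 + w*y - 2*x*y) dx = (-2*y) dx, which multiplied by dz ∧ dw gives (-2*y) dx ∧ dz ∧ dw
  d(-3*w^2 + w*y - 2*x*y) includes (∂/∂y)(-3*w^2 + w*y - 2*x*y) dy = (w - 2*x) dy, which multiplied by dz ∧ dw gives (w - 2*x) dy ∧ dz ∧ dw
Collecting like 3-forms: d(omega) = (-3*w - 2*y + 4*z) dx ∧ dz ∧ dw + (2*y) dx ∧ dy ∧ dz + (w - 2*x - 4*z) dy ∧ dz ∧ dw.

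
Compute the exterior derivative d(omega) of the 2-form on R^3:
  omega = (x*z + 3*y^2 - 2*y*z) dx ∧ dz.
d(omega) = (-6*y + 2*z) dx ∧ dy ∧ dz

For a 2-form omega = sum_{i<j} g_{ij} dx_i ∧ dx_j, the exterior derivative is
  d(omega) = sum_{i<j} d(g_{ij}) ∧ dx_i ∧ dx_j = sum_{i<j, k} (∂g_{ij}/∂x_k) dx_k ∧ dx_i ∧ dx_j.
Expand each term, using dx_k ∧ dx_i ∧ dx_j = sgn(permutation) dx_{(a)} ∧ dx_{(b)} ∧ dx_{(c)} with (a < b < c) sorted:
  d(x*z + 3*y^2 - 2*y*z) includes (∂/∂y)(x*z + 3*y^2 - 2*y*z) dy = (6*y - 2*z) dy, which multiplied by dx ∧ dz gives (-6*y + 2*z) dx ∧ dy ∧ dz
Collecting like 3-forms: d(omega) = (-6*y + 2*z) dx ∧ dy ∧ dz.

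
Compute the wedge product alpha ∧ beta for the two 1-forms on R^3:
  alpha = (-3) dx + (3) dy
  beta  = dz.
alpha ∧ beta = (-3) dx ∧ dz + (3) dy ∧ dz

Distribute the wedge, using dx_i ∧ dx_j = -dx_j ∧ dx_i and dx_i ∧ dx_i = 0. For each pair (i, j) with i < j, the coefficient of dx_i ∧ dx_j in alpha ∧ beta is (alpha_i * beta_j - alpha_j * beta_i). Collecting: alpha ∧ beta = (-3) dx ∧ dz + (3) dy ∧ dz.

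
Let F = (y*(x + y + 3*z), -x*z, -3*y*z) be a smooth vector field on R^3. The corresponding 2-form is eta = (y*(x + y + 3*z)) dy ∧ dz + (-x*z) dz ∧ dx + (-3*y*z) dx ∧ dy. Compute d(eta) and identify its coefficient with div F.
d(eta) = (-2*y) dx ∧ dy ∧ dz; div F = -2*y

For a 2-form in R^3 of the form above, applying d gives a 3-form with coefficient ∂P/∂x + ∂Q/∂y + ∂R/∂z:
  ∂P/∂x = y
  ∂Q/∂y = 0
  ∂R/∂z = -3*y
Sum = -2*y, which is exactly div F.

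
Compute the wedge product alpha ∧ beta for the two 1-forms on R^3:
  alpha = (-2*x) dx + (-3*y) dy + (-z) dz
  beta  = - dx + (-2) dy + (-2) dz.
alpha ∧ beta = (4*x - 3*y) dx ∧ dy + (4*x - z) dx ∧ dz + (6*y - 2*z) dy ∧ dz

Distribute the wedge, using dx_i ∧ dx_j = -dx_j ∧ dx_i and dx_i ∧ dx_i = 0. For each pair (i, j) with i < j, the coefficient of dx_i ∧ dx_j in alpha ∧ beta is (alpha_i * beta_j - alpha_j * beta_i). Collecting: alpha ∧ beta = (4*x - 3*y) dx ∧ dy + (4*x - z) dx ∧ dz + (6*y - 2*z) dy ∧ dz.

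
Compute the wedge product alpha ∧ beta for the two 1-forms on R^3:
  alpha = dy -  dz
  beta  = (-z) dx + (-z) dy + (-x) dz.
alpha ∧ beta = (z) dx ∧ dy + (-x - z) dy ∧ dz + (-z) dx ∧ dz

Distribute the wedge, using dx_i ∧ dx_j = -dx_j ∧ dx_i and dx_i ∧ dx_i = 0. For each pair (i, j) with i < j, the coefficient of dx_i ∧ dx_j in alpha ∧ beta is (alpha_i * beta_j - alpha_j * beta_i). Collecting: alpha ∧ beta = (z) dx ∧ dy + (-x - z) dy ∧ dz + (-z) dx ∧ dz.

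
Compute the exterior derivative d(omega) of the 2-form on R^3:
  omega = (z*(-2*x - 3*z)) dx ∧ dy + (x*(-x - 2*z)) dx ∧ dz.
d(omega) = (-2*x - 6*z) dx ∧ dy ∧ dz

For a 2-form omega = sum_{i<j} g_{ij} dx_i ∧ dx_j, the exterior derivative is
  d(omega) = sum_{i<j} d(g_{ij}) ∧ dx_i ∧ dx_j = sum_{i<j, k} (∂g_{ij}/∂x_k) dx_k ∧ dx_i ∧ dx_j.
Expand each term, using dx_k ∧ dx_i ∧ dx_j = sgn(permutation) dx_{(a)} ∧ dx_{(b)} ∧ dx_{(c)} with (a < b < c) sorted:
  d(z*(-2*x - 3*z)) includes (∂/∂z)(z*(-2*x - 3*z)) dz = (-2*x - 6*z) dz, which multiplied by dx ∧ dy gives (-2*x - 6*z) dx ∧ dy ∧ dz
Collecting like 3-forms: d(omega) = (-2*x - 6*z) dx ∧ dy ∧ dz.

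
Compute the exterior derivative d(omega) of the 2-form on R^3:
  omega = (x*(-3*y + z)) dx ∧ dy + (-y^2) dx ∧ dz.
d(omega) = (x + 2*y) dx ∧ dy ∧ dz

For a 2-form omega = sum_{i<j} g_{ij} dx_i ∧ dx_j, the exterior derivative is
  d(omega) = sum_{i<j} d(g_{ij}) ∧ dx_i ∧ dx_j = sum_{i<j, k} (∂g_{ij}/∂x_k) dx_k ∧ dx_i ∧ dx_j.
Expand each term, using dx_k ∧ dx_i ∧ dx_j = sgn(permutation) dx_{(a)} ∧ dx_{(b)} ∧ dx_{(c)} with (a < b < c) sorted:
  d(x*(-3*y + z)) includes (∂/∂z)(x*(-3*y + z)) dz = (x) dz, which multiplied by dx ∧ dy gives (x) dx ∧ dy ∧ dz
  d(-y^2) includes (∂/∂y)(-y^2) dy = (-2*y) dy, which multiplied by dx ∧ dz gives (2*y) dx ∧ dy ∧ dz
Collecting like 3-forms: d(omega) = (x + 2*y) dx ∧ dy ∧ dz.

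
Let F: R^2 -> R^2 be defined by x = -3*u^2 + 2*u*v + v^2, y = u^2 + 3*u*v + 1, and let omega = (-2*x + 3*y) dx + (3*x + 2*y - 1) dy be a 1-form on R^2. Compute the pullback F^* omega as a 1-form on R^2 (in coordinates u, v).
F^* omega = (-68*u^3 - 9*u^2*v + 64*u*v^2 - 16*u + 5*v^3 + 9*v) du + (-3*u^3 + 64*u^2*v + 15*u*v^2 + 9*u - 4*v^3 + 6*v) dv

Using F^*(f dg) = (f ∘ F) d(g ∘ F), substitute each coordinate x_i by F_i(u, v) in f_i, and replace dx_i by d F_i = (∂F_i/∂u) du + (∂F_i/∂v) dv.
  For the x component: f_1(F) = 9*u^2 + 5*u*v - 2*v^2 + 3; d F_1 = (-6*u + 2*v) du + (2*u + 2*v) dv
  For the y component: f_2(F) = -7*u^2 + 12*u*v + 3*v^2 + 1; d F_2 = (2*u + 3*v) du + (3*u) dv
Combining and collecting du, dv coefficients:
  coeff of du: -68*u^3 - 9*u^2*v + 64*u*v^2 - 16*u + 5*v^3 + 9*v
  coeff of dv: -3*u^3 + 64*u^2*v + 15*u*v^2 + 9*u - 4*v^3 + 6*v
F^* omega = (-68*u^3 - 9*u^2*v + 64*u*v^2 - 16*u + 5*v^3 + 9*v) du + (-3*u^3 + 64*u^2*v + 15*u*v^2 + 9*u - 4*v^3 + 6*v) dv.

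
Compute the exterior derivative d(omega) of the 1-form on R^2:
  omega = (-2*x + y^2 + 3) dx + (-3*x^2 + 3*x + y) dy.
d(omega) = (-6*x - 2*y + 3) dx ∧ dy

For a 1-form omega = sum_i f_i dx_i, the exterior derivative is
  d(omega) = sum_{i < j} (∂f_j/∂x_i - ∂f_i/∂x_j) dx_i ∧ dx_j.
  coefficient of dx ∧ dy: ∂f_2/∂x - ∂f_1/∂y = ∂(-3*x^2 + 3*x + y)/∂x - ∂(-2*x + y^2 + 3)/∂y = -6*x - 2*y + 3
Assembling: d(omega) = (-6*x - 2*y + 3) dx ∧ dy.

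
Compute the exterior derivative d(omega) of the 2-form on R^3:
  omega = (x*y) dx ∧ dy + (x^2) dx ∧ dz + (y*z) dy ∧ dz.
d(omega) = 0

For a 2-form omega = sum_{i<j} g_{ij} dx_i ∧ dx_j, the exterior derivative is
  d(omega) = sum_{i<j} d(g_{ij}) ∧ dx_i ∧ dx_j = sum_{i<j, k} (∂g_{ij}/∂x_k) dx_k ∧ dx_i ∧ dx_j.
Expand each term, using dx_k ∧ dx_i ∧ dx_j = sgn(permutation) dx_{(a)} ∧ dx_{(b)} ∧ dx_{(c)} with (a < b < c) sorted:

Collecting like 3-forms: d(omega) = 0.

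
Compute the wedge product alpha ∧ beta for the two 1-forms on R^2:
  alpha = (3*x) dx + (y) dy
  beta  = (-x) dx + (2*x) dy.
alpha ∧ beta = (x*(6*x + y)) dx ∧ dy

Distribute the wedge, using dx_i ∧ dx_j = -dx_j ∧ dx_i and dx_i ∧ dx_i = 0. For each pair (i, j) with i < j, the coefficient of dx_i ∧ dx_j in alpha ∧ beta is (alpha_i * beta_j - alpha_j * beta_i). Collecting: alpha ∧ beta = (x*(6*x + y)) dx ∧ dy.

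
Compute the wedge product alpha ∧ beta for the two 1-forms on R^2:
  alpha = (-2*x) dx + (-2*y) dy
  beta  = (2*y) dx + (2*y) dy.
alpha ∧ beta = (4*y*(-x + y)) dx ∧ dy

Distribute the wedge, using dx_i ∧ dx_j = -dx_j ∧ dx_i and dx_i ∧ dx_i = 0. For each pair (i, j) with i < j, the coefficient of dx_i ∧ dx_j in alpha ∧ beta is (alpha_i * beta_j - alpha_j * beta_i). Collecting: alpha ∧ beta = (4*y*(-x + y)) dx ∧ dy.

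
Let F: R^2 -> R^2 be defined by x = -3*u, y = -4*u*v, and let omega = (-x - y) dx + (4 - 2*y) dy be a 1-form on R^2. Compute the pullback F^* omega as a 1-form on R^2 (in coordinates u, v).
F^* omega = (-32*u*v^2 - 12*u*v - 9*u - 16*v) du + (16*u*(-2*u*v - 1)) dv

Using F^*(f dg) = (f ∘ F) d(g ∘ F), substitute each coordinate x_i by F_i(u, v) in f_i, and replace dx_i by d F_i = (∂F_i/∂u) du + (∂F_i/∂v) dv.
  For the x component: f_1(F) = u*(4*v + 3); d F_1 = (-3) du + (0) dv
  For the y component: f_2(F) = 8*u*v + 4; d F_2 = (-4*v) du + (-4*u) dv
Combining and collecting du, dv coefficients:
  coeff of du: -32*u*v^2 - 12*u*v - 9*u - 16*v
  coeff of dv: 16*u*(-2*u*v - 1)
F^* omega = (-32*u*v^2 - 12*u*v - 9*u - 16*v) du + (16*u*(-2*u*v - 1)) dv.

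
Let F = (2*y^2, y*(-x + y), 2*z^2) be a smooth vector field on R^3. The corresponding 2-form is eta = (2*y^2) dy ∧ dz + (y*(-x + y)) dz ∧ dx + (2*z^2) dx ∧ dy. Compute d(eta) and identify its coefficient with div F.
d(eta) = (-x + 2*y + 4*z) dx ∧ dy ∧ dz; div F = -x + 2*y + 4*z

For a 2-form in R^3 of the form above, applying d gives a 3-form with coefficient ∂P/∂x + ∂Q/∂y + ∂R/∂z:
  ∂P/∂x = 0
  ∂Q/∂y = -x + 2*y
  ∂R/∂z = 4*z
Sum = -x + 2*y + 4*z, which is exactly div F.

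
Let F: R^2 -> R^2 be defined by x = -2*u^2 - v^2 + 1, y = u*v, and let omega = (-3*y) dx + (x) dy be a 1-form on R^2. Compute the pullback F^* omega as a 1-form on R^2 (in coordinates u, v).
F^* omega = (v*(10*u^2 - v^2 + 1)) du + (u*(-2*u^2 + 5*v^2 + 1)) dv

Using F^*(f dg) = (f ∘ F) d(g ∘ F), substitute each coordinate x_i by F_i(u, v) in f_i, and replace dx_i by d F_i = (∂F_i/∂u) du + (∂F_i/∂v) dv.
  For the x component: f_1(F) = -3*u*v; d F_1 = (-4*u) du + (-2*v) dv
  For the y component: f_2(F) = -2*u^2 - v^2 + 1; d F_2 = (v) du + (u) dv
Combining and collecting du, dv coefficients:
  coeff of du: v*(10*u^2 - v^2 + 1)
  coeff of dv: u*(-2*u^2 + 5*v^2 + 1)
F^* omega = (v*(10*u^2 - v^2 + 1)) du + (u*(-2*u^2 + 5*v^2 + 1)) dv.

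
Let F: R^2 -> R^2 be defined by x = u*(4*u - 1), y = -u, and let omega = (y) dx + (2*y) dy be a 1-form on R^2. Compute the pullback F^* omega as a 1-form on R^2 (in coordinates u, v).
F^* omega = (u*(3 - 8*u)) du

Using F^*(f dg) = (f ∘ F) d(g ∘ F), substitute each coordinate x_i by F_i(u, v) in f_i, and replace dx_i by d F_i = (∂F_i/∂u) du + (∂F_i/∂v) dv.
  For the x component: f_1(F) = -u; d F_1 = (8*u - 1) du + (0) dv
  For the y component: f_2(F) = -2*u; d F_2 = (-1) du + (0) dv
Combining and collecting du, dv coefficients:
  coeff of du: u*(3 - 8*u)
  coeff of dv: 0
F^* omega = (u*(3 - 8*u)) du.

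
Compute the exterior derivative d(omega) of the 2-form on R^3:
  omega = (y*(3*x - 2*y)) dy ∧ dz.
d(omega) = (3*y) dx ∧ dy ∧ dz

For a 2-form omega = sum_{i<j} g_{ij} dx_i ∧ dx_j, the exterior derivative is
  d(omega) = sum_{i<j} d(g_{ij}) ∧ dx_i ∧ dx_j = sum_{i<j, k} (∂g_{ij}/∂x_k) dx_k ∧ dx_i ∧ dx_j.
Expand each term, using dx_k ∧ dx_i ∧ dx_j = sgn(permutation) dx_{(a)} ∧ dx_{(b)} ∧ dx_{(c)} with (a < b < c) sorted:
  d(y*(3*x - 2*y)) includes (∂/∂x)(y*(3*x - 2*y)) dx = (3*y) dx, which multiplied by dy ∧ dz gives (3*y) dx ∧ dy ∧ dz
Collecting like 3-forms: d(omega) = (3*y) dx ∧ dy ∧ dz.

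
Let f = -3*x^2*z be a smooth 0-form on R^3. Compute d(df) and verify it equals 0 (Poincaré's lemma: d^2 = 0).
d(df) = 0

Step 1: df = sum_i (∂f/∂x_i) dx_i = (-6*x*z) dx + (0) dy + (-3*x^2) dz.
Step 2: Apply d again. Using the 1-form formula, the coefficient of dx ∧ dy in d(df) is ∂^2 f/∂x ∂y - ∂^2 f/∂y ∂x = (0) - (0) = 0 (equality of mixed partials for smooth f).
Similarly for dx ∧ dz and dy ∧ dz — all coefficients vanish. So d(df) = 0.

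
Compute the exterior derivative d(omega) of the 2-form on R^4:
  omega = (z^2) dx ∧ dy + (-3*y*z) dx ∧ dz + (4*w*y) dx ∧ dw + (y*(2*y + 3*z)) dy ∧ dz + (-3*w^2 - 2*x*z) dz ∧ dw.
d(omega) = (5*z) dx ∧ dy ∧ dz + (-4*w) dx ∧ dy ∧ dw + (-2*z) dx ∧ dz ∧ dw

For a 2-form omega = sum_{i<j} g_{ij} dx_i ∧ dx_j, the exterior derivative is
  d(omega) = sum_{i<j} d(g_{ij}) ∧ dx_i ∧ dx_j = sum_{i<j, k} (∂g_{ij}/∂x_k) dx_k ∧ dx_i ∧ dx_j.
Expand each term, using dx_k ∧ dx_i ∧ dx_j = sgn(permutation) dx_{(a)} ∧ dx_{(b)} ∧ dx_{(c)} with (a < b < c) sorted:
  d(z^2) includes (∂/∂z)(z^2) dz = (2*z) dz, which multiplied by dx ∧ dy gives (2*z) dx ∧ dy ∧ dz
  d(-3*y*z) includes (∂/∂y)(-3*y*z) dy = (-3*z) dy, which multiplied by dx ∧ dz gives (3*z) dx ∧ dy ∧ dz
  d(4*w*y) includes (∂/∂y)(4*w*y) dy = (4*w) dy, which multiplied by dx ∧ dw gives (-4*w) dx ∧ dy ∧ dw
  d(-3*w^2 - 2*x*z) includes (∂/∂x)(-3*w^2 - 2*x*z) dx = (-2*z) dx, which multiplied by dz ∧ dw gives (-2*z) dx ∧ dz ∧ dw
Collecting like 3-forms: d(omega) = (5*z) dx ∧ dy ∧ dz + (-4*w) dx ∧ dy ∧ dw + (-2*z) dx ∧ dz ∧ dw.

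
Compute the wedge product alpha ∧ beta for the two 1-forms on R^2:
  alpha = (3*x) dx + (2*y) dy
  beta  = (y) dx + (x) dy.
alpha ∧ beta = (3*x^2 - 2*y^2) dx ∧ dy

Distribute the wedge, using dx_i ∧ dx_j = -dx_j ∧ dx_i and dx_i ∧ dx_i = 0. For each pair (i, j) with i < j, the coefficient of dx_i ∧ dx_j in alpha ∧ beta is (alpha_i * beta_j - alpha_j * beta_i). Collecting: alpha ∧ beta = (3*x^2 - 2*y^2) dx ∧ dy.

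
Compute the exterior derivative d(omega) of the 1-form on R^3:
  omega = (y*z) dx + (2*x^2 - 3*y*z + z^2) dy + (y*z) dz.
d(omega) = (4*x - z) dx ∧ dy + (-y) dx ∧ dz + (3*y - z) dy ∧ dz

For a 1-form omega = sum_i f_i dx_i, the exterior derivative is
  d(omega) = sum_{i < j} (∂f_j/∂x_i - ∂f_i/∂x_j) dx_i ∧ dx_j.
  coefficient of dx ∧ dy: ∂f_2/∂x - ∂f_1/∂y = ∂(2*x^2 - 3*y*z + z^2)/∂x - ∂(y*z)/∂y = 4*x - z
  coefficient of dx ∧ dz: ∂f_3/∂x - ∂f_1/∂z = ∂(y*z)/∂x - ∂(y*z)/∂z = -y
  coefficient of dy ∧ dz: ∂f_3/∂y - ∂f_2/∂z = ∂(y*z)/∂y - ∂(2*x^2 - 3*y*z + z^2)/∂z = 3*y - z
Assembling: d(omega) = (4*x - z) dx ∧ dy + (-y) dx ∧ dz + (3*y - z) dy ∧ dz.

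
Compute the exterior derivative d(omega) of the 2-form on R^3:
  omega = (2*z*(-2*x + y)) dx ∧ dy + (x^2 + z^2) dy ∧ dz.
d(omega) = (-2*x + 2*y) dx ∧ dy ∧ dz

For a 2-form omega = sum_{i<j} g_{ij} dx_i ∧ dx_j, the exterior derivative is
  d(omega) = sum_{i<j} d(g_{ij}) ∧ dx_i ∧ dx_j = sum_{i<j, k} (∂g_{ij}/∂x_k) dx_k ∧ dx_i ∧ dx_j.
Expand each term, using dx_k ∧ dx_i ∧ dx_j = sgn(permutation) dx_{(a)} ∧ dx_{(b)} ∧ dx_{(c)} with (a < b < c) sorted:
  d(2*z*(-2*x + y)) includes (∂/∂z)(2*z*(-2*x + y)) dz = (-4*x + 2*y) dz, which multiplied by dx ∧ dy gives (-4*x + 2*y) dx ∧ dy ∧ dz
  d(x^2 + z^2) includes (∂/∂x)(x^2 + z^2) dx = (2*x) dx, which multiplied by dy ∧ dz gives (2*x) dx ∧ dy ∧ dz
Collecting like 3-forms: d(omega) = (-2*x + 2*y) dx ∧ dy ∧ dz.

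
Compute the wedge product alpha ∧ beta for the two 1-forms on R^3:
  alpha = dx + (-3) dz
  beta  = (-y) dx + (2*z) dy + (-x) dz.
alpha ∧ beta = (2*z) dx ∧ dy + (-x - 3*y) dx ∧ dz + (6*z) dy ∧ dz

Distribute the wedge, using dx_i ∧ dx_j = -dx_j ∧ dx_i and dx_i ∧ dx_i = 0. For each pair (i, j) with i < j, the coefficient of dx_i ∧ dx_j in alpha ∧ beta is (alpha_i * beta_j - alpha_j * beta_i). Collecting: alpha ∧ beta = (2*z) dx ∧ dy + (-x - 3*y) dx ∧ dz + (6*z) dy ∧ dz.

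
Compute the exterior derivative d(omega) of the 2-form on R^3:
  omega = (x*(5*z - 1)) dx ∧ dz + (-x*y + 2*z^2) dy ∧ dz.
d(omega) = (-y) dx ∧ dy ∧ dz

For a 2-form omega = sum_{i<j} g_{ij} dx_i ∧ dx_j, the exterior derivative is
  d(omega) = sum_{i<j} d(g_{ij}) ∧ dx_i ∧ dx_j = sum_{i<j, k} (∂g_{ij}/∂x_k) dx_k ∧ dx_i ∧ dx_j.
Expand each term, using dx_k ∧ dx_i ∧ dx_j = sgn(permutation) dx_{(a)} ∧ dx_{(b)} ∧ dx_{(c)} with (a < b < c) sorted:
  d(-x*y + 2*z^2) includes (∂/∂x)(-x*y + 2*z^2) dx = (-y) dx, which multiplied by dy ∧ dz gives (-y) dx ∧ dy ∧ dz
Collecting like 3-forms: d(omega) = (-y) dx ∧ dy ∧ dz.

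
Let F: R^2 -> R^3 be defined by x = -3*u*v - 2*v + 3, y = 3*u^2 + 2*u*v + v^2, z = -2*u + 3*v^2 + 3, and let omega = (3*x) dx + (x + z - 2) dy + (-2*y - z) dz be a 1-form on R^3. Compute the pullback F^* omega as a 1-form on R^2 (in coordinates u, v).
F^* omega = (-18*u^2*v + 39*u*v^2 - 8*u*v + 20*u + 6*v^3 + 24*v^2 - 19*v + 6) du + (-15*u^2*v - 4*u^2 - 24*u*v^2 + 40*u*v - 19*u - 24*v^3 - 4*v^2 + 2*v - 18) dv

Using F^*(f dg) = (f ∘ F) d(g ∘ F), substitute each coordinate x_i by F_i(u, v) in f_i, and replace dx_i by d F_i = (∂F_i/∂u) du + (∂F_i/∂v) dv.
  For the x component: f_1(F) = -9*u*v - 6*v + 9; d F_1 = (-3*v) du + (-3*u - 2) dv
  For the y component: f_2(F) = -3*u*v - 2*u + 3*v^2 - 2*v + 4; d F_2 = (6*u + 2*v) du + (2*u + 2*v) dv
  For the z component: f_3(F) = -6*u^2 - 4*u*v + 2*u - 5*v^2 - 3; d F_3 = (-2) du + (6*v) dv
Combining and collecting du, dv coefficients:
  coeff of du: -18*u^2*v + 39*u*v^2 - 8*u*v + 20*u + 6*v^3 + 24*v^2 - 19*v + 6
  coeff of dv: -15*u^2*v - 4*u^2 - 24*u*v^2 + 40*u*v - 19*u - 24*v^3 - 4*v^2 + 2*v - 18
F^* omega = (-18*u^2*v + 39*u*v^2 - 8*u*v + 20*u + 6*v^3 + 24*v^2 - 19*v + 6) du + (-15*u^2*v - 4*u^2 - 24*u*v^2 + 40*u*v - 19*u - 24*v^3 - 4*v^2 + 2*v - 18) dv.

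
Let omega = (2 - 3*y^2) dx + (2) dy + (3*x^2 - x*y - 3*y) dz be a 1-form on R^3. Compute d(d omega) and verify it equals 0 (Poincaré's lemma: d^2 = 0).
d(d omega) = 0

Step 1: d omega = sum_{i<j} (∂f_j/∂x_i - ∂f_i/∂x_j) dx_i ∧ dx_j:
  coeff of dx ∧ dy: 6*y
  coeff of dx ∧ dz: 6*x - y
  coeff of dy ∧ dz: -x - 3
Step 2: Apply d again to each 2-form coefficient. The only possible 3-form in R^3 is dx ∧ dy ∧ dz, with coefficient
  ∂(coeff of dy∧dz)/∂x - ∂(coeff of dx∧dz)/∂y + ∂(coeff of dx∧dy)/∂z
  = ∂/∂x (-x - 3) - ∂/∂y (6*x - y) + ∂/∂z (6*y).
Each of these terms simplifies to sums of mixed partials that cancel in pairs. The result is 0 (by equality of mixed partials for smooth functions — Schwarz / Clairaut).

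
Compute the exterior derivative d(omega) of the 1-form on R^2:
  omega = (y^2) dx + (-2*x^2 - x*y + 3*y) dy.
d(omega) = (-4*x - 3*y) dx ∧ dy

For a 1-form omega = sum_i f_i dx_i, the exterior derivative is
  d(omega) = sum_{i < j} (∂f_j/∂x_i - ∂f_i/∂x_j) dx_i ∧ dx_j.
  coefficient of dx ∧ dy: ∂f_2/∂x - ∂f_1/∂y = ∂(-2*x^2 - x*y + 3*y)/∂x - ∂(y^2)/∂y = -4*x - 3*y
Assembling: d(omega) = (-4*x - 3*y) dx ∧ dy.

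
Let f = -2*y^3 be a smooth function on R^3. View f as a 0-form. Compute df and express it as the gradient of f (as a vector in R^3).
df = (0) dx + (-6*y^2) dy + (0) dz; grad f = (0, -6*y^2, 0)

For a 0-form f, d f = (∂f/∂x) dx + (∂f/∂y) dy + (∂f/∂z) dz. The components of the vector representation are exactly the entries of grad f in Cartesian coordinates:
  ∂f/∂x = 0
  ∂f/∂y = -6*y^2
  ∂f/∂z = 0.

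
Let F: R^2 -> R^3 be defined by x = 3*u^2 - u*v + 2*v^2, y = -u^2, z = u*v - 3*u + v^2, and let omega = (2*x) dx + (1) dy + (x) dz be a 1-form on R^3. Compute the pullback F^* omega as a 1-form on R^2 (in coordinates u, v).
F^* omega = (36*u^3 - 15*u^2*v - 9*u^2 + 25*u*v^2 + 3*u*v - 2*u - 2*v^3 - 6*v^2) du + (-3*u^3 + 31*u^2*v - 12*u*v^2 + 20*v^3) dv

Using F^*(f dg) = (f ∘ F) d(g ∘ F), substitute each coordinate x_i by F_i(u, v) in f_i, and replace dx_i by d F_i = (∂F_i/∂u) du + (∂F_i/∂v) dv.
  For the x component: f_1(F) = 6*u^2 - 2*u*v + 4*v^2; d F_1 = (6*u - v) du + (-u + 4*v) dv
  For the y component: f_2(F) = 1; d F_2 = (-2*u) du + (0) dv
  For the z component: f_3(F) = 3*u^2 - u*v + 2*v^2; d F_3 = (v - 3) du + (u + 2*v) dv
Combining and collecting du, dv coefficients:
  coeff of du: 36*u^3 - 15*u^2*v - 9*u^2 + 25*u*v^2 + 3*u*v - 2*u - 2*v^3 - 6*v^2
  coeff of dv: -3*u^3 + 31*u^2*v - 12*u*v^2 + 20*v^3
F^* omega = (36*u^3 - 15*u^2*v - 9*u^2 + 25*u*v^2 + 3*u*v - 2*u - 2*v^3 - 6*v^2) du + (-3*u^3 + 31*u^2*v - 12*u*v^2 + 20*v^3) dv.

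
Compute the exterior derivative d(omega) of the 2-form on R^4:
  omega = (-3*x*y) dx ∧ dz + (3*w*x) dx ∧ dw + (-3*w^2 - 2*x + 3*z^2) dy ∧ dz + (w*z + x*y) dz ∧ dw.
d(omega) = (3*x - 2) dx ∧ dy ∧ dz + (-6*w + x) dy ∧ dz ∧ dw + (y) dx ∧ dz ∧ dw

For a 2-form omega = sum_{i<j} g_{ij} dx_i ∧ dx_j, the exterior derivative is
  d(omega) = sum_{i<j} d(g_{ij}) ∧ dx_i ∧ dx_j = sum_{i<j, k} (∂g_{ij}/∂x_k) dx_k ∧ dx_i ∧ dx_j.
Expand each term, using dx_k ∧ dx_i ∧ dx_j = sgn(permutation) dx_{(a)} ∧ dx_{(b)} ∧ dx_{(c)} with (a < b < c) sorted:
  d(-3*x*y) includes (∂/∂y)(-3*x*y) dy = (-3*x) dy, which multiplied by dx ∧ dz gives (3*x) dx ∧ dy ∧ dz
  d(-3*w^2 - 2*x + 3*z^2) includes (∂/∂x)(-3*w^2 - 2*x + 3*z^2) dx = (-2) dx, which multiplied by dy ∧ dz gives (-2) dx ∧ dy ∧ dz
  d(-3*w^2 - 2*x + 3*z^2) includes (∂/∂w)(-3*w^2 - 2*x + 3*z^2) dw = (-6*w) dw, which multiplied by dy ∧ dz gives (-6*w) dy ∧ dz ∧ dw
  d(w*z + x*y) includes (∂/∂x)(w*z + x*y) dx = (y) dx, which multiplied by dz ∧ dw gives (y) dx ∧ dz ∧ dw
  d(w*z + x*y) includes (∂/∂y)(w*z + x*y) dy = (x) dy, which multiplied by dz ∧ dw gives (x) dy ∧ dz ∧ dw
Collecting like 3-forms: d(omega) = (3*x - 2) dx ∧ dy ∧ dz + (-6*w + x) dy ∧ dz ∧ dw + (y) dx ∧ dz ∧ dw.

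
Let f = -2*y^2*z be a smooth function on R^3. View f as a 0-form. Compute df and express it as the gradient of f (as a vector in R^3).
df = (0) dx + (-4*y*z) dy + (-2*y^2) dz; grad f = (0, -4*y*z, -2*y^2)

For a 0-form f, d f = (∂f/∂x) dx + (∂f/∂y) dy + (∂f/∂z) dz. The components of the vector representation are exactly the entries of grad f in Cartesian coordinates:
  ∂f/∂x = 0
  ∂f/∂y = -4*y*z
  ∂f/∂z = -2*y^2.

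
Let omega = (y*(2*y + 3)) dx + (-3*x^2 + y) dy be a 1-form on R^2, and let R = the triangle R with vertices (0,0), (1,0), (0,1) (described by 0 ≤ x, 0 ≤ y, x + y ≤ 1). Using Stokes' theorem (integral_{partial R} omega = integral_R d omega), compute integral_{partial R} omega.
integral_(partial R) omega = -19/6

Stokes: integral_partial_R omega = integral_R d omega with d omega = (∂Q/∂x - ∂P/∂y) dx ∧ dy.
  ∂Q/∂x = -6*x
  ∂P/∂y = 4*y + 3
  integrand = ∂Q/∂x - ∂P/∂y = -6*x - 4*y - 3.
Integrating over R: integral_0^1 integral_0^{1-x} (-6*x - 4*y - 3) dy dx = -19/6.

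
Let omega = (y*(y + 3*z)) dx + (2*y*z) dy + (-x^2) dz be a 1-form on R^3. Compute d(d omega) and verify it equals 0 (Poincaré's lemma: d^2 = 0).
d(d omega) = 0

Step 1: d omega = sum_{i<j} (∂f_j/∂x_i - ∂f_i/∂x_j) dx_i ∧ dx_j:
  coeff of dx ∧ dy: -2*y - 3*z
  coeff of dx ∧ dz: -2*x - 3*y
  coeff of dy ∧ dz: -2*y
Step 2: Apply d again to each 2-form coefficient. The only possible 3-form in R^3 is dx ∧ dy ∧ dz, with coefficient
  ∂(coeff of dy∧dz)/∂x - ∂(coeff of dx∧dz)/∂y + ∂(coeff of dx∧dy)/∂z
  = ∂/∂x (-2*y) - ∂/∂y (-2*x - 3*y) + ∂/∂z (-2*y - 3*z).
Each of these terms simplifies to sums of mixed partials that cancel in pairs. The result is 0 (by equality of mixed partials for smooth functions — Schwarz / Clairaut).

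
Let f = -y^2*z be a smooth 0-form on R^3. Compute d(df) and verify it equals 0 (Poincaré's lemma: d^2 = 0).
d(df) = 0

Step 1: df = sum_i (∂f/∂x_i) dx_i = (0) dx + (-2*y*z) dy + (-y^2) dz.
Step 2: Apply d again. Using the 1-form formula, the coefficient of dx ∧ dy in d(df) is ∂^2 f/∂x ∂y - ∂^2 f/∂y ∂x = (0) - (0) = 0 (equality of mixed partials for smooth f).
Similarly for dx ∧ dz and dy ∧ dz — all coefficients vanish. So d(df) = 0.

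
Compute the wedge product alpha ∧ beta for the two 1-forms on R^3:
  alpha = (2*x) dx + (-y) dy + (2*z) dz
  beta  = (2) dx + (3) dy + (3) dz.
alpha ∧ beta = (6*x + 2*y) dx ∧ dy + (6*x - 4*z) dx ∧ dz + (-3*y - 6*z) dy ∧ dz

Distribute the wedge, using dx_i ∧ dx_j = -dx_j ∧ dx_i and dx_i ∧ dx_i = 0. For each pair (i, j) with i < j, the coefficient of dx_i ∧ dx_j in alpha ∧ beta is (alpha_i * beta_j - alpha_j * beta_i). Collecting: alpha ∧ beta = (6*x + 2*y) dx ∧ dy + (6*x - 4*z) dx ∧ dz + (-3*y - 6*z) dy ∧ dz.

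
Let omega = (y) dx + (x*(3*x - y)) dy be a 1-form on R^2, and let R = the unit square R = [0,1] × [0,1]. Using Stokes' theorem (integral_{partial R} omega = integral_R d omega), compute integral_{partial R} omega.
integral_(partial R) omega = 3/2

Stokes: integral_partial_R omega = integral_R d omega with d omega = (∂Q/∂x - ∂P/∂y) dx ∧ dy.
  ∂Q/∂x = 6*x - y
  ∂P/∂y = 1
  integrand = ∂Q/∂x - ∂P/∂y = 6*x - y - 1.
Integrating over R: integral_0^1 integral_0^1 (6*x - y - 1) dx dy = 3/2.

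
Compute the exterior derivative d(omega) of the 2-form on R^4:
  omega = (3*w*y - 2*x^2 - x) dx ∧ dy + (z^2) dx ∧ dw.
d(omega) = (3*y) dx ∧ dy ∧ dw + (-2*z) dx ∧ dz ∧ dw

For a 2-form omega = sum_{i<j} g_{ij} dx_i ∧ dx_j, the exterior derivative is
  d(omega) = sum_{i<j} d(g_{ij}) ∧ dx_i ∧ dx_j = sum_{i<j, k} (∂g_{ij}/∂x_k) dx_k ∧ dx_i ∧ dx_j.
Expand each term, using dx_k ∧ dx_i ∧ dx_j = sgn(permutation) dx_{(a)} ∧ dx_{(b)} ∧ dx_{(c)} with (a < b < c) sorted:
  d(3*w*y - 2*x^2 - x) includes (∂/∂w)(3*w*y - 2*x^2 - x) dw = (3*y) dw, which multiplied by dx ∧ dy gives (3*y) dx ∧ dy ∧ dw
  d(z^2) includes (∂/∂z)(z^2) dz = (2*z) dz, which multiplied by dx ∧ dw gives (-2*z) dx ∧ dz ∧ dw
Collecting like 3-forms: d(omega) = (3*y) dx ∧ dy ∧ dw + (-2*z) dx ∧ dz ∧ dw.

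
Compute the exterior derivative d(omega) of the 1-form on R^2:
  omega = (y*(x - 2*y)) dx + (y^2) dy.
d(omega) = (-x + 4*y) dx ∧ dy

For a 1-form omega = sum_i f_i dx_i, the exterior derivative is
  d(omega) = sum_{i < j} (∂f_j/∂x_i - ∂f_i/∂x_j) dx_i ∧ dx_j.
  coefficient of dx ∧ dy: ∂f_2/∂x - ∂f_1/∂y = ∂(y^2)/∂x - ∂(y*(x - 2*y))/∂y = -x + 4*y
Assembling: d(omega) = (-x + 4*y) dx ∧ dy.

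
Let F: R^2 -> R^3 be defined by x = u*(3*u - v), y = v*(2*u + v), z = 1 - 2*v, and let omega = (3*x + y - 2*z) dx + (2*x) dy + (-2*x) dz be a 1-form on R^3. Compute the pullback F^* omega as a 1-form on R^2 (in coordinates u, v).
F^* omega = (54*u^3 - 3*u^2*v + 3*u*v^2 + 24*u*v - 12*u - v^3 - 4*v^2 + 2*v) du + (u*(3*u^2 + 9*u*v + 12*u - 5*v^2 - 8*v + 2)) dv

Using F^*(f dg) = (f ∘ F) d(g ∘ F), substitute each coordinate x_i by F_i(u, v) in f_i, and replace dx_i by d F_i = (∂F_i/∂u) du + (∂F_i/∂v) dv.
  For the x component: f_1(F) = 9*u^2 - u*v + v^2 + 4*v - 2; d F_1 = (6*u - v) du + (-u) dv
  For the y component: f_2(F) = 2*u*(3*u - v); d F_2 = (2*v) du + (2*u + 2*v) dv
  For the z component: f_3(F) = 2*u*(-3*u + v); d F_3 = (0) du + (-2) dv
Combining and collecting du, dv coefficients:
  coeff of du: 54*u^3 - 3*u^2*v + 3*u*v^2 + 24*u*v - 12*u - v^3 - 4*v^2 + 2*v
  coeff of dv: u*(3*u^2 + 9*u*v + 12*u - 5*v^2 - 8*v + 2)
F^* omega = (54*u^3 - 3*u^2*v + 3*u*v^2 + 24*u*v - 12*u - v^3 - 4*v^2 + 2*v) du + (u*(3*u^2 + 9*u*v + 12*u - 5*v^2 - 8*v + 2)) dv.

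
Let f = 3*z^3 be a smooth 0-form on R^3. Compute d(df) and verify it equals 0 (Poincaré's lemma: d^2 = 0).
d(df) = 0

Step 1: df = sum_i (∂f/∂x_i) dx_i = (0) dx + (0) dy + (9*z^2) dz.
Step 2: Apply d again. Using the 1-form formula, the coefficient of dx ∧ dy in d(df) is ∂^2 f/∂x ∂y - ∂^2 f/∂y ∂x = (0) - (0) = 0 (equality of mixed partials for smooth f).
Similarly for dx ∧ dz and dy ∧ dz — all coefficients vanish. So d(df) = 0.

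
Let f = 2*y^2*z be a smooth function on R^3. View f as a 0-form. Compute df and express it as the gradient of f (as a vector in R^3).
df = (0) dx + (4*y*z) dy + (2*y^2) dz; grad f = (0, 4*y*z, 2*y^2)

For a 0-form f, d f = (∂f/∂x) dx + (∂f/∂y) dy + (∂f/∂z) dz. The components of the vector representation are exactly the entries of grad f in Cartesian coordinates:
  ∂f/∂x = 0
  ∂f/∂y = 4*y*z
  ∂f/∂z = 2*y^2.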